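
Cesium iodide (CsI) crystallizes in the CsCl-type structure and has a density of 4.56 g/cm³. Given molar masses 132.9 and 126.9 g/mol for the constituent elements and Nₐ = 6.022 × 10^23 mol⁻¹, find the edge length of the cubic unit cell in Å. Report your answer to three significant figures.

M(CsI) = 259.8 g/mol; Z = 1 formula unit per cell.
a³ = Z·M/(N_A·ρ) = 1 × 259.8 / (6.022 × 10²³ × 4.56) = 9.461 × 10^-23 cm³, so a = 4.557 × 10^-8 cm = 4.56 Å.

4.56 Å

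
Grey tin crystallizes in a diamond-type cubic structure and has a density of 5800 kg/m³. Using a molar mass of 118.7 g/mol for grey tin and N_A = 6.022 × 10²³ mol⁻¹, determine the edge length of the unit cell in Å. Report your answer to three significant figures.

6.48 Å

With Z = 8 atoms per diamond cubic cell, a³ = Z·M/(N_A·ρ) = 8 × 118.7 / (6.022 × 10²³ × 5.800 g/cm³) = 2.719 × 10^-22 cm³.
a = (2.719 × 10^-22)^(1/3) = 6.478 × 10^-8 cm = 6.48 Å.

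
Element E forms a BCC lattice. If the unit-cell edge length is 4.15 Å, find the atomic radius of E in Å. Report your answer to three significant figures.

1.80 Å

In a BCC lattice, atoms touch along the body diagonal, so √3·a = 4r.
r = √3·a/4 = 1.7321 × 4.15 / 4 = 1.80 Å.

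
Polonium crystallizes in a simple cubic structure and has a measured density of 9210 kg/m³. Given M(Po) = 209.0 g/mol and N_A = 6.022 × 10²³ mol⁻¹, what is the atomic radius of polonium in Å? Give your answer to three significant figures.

1.68 Å

For a simple cubic cell (Z = 1), a³ = Z·M/(N_A·ρ) = 1 × 209.0 / (6.022 × 10²³ × 9.210) = 3.768 × 10^-23 cm³, so a = 3.353 × 10^-8 cm = 3.353 Å.
Atoms touch along the cell edge, so a = 2r, so r = 0.5000 × a = 1.68 Å.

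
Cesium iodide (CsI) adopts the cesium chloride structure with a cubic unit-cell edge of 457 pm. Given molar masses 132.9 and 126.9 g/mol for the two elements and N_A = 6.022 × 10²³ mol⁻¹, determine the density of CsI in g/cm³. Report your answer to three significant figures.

The cesium chloride structure contains Z = 1 formula unit per cell; M(CsI) = 132.9 + 126.9 = 259.8 g/mol.
a³ = (4.570 × 10^-8 cm)³ = 9.544 × 10^-23 cm³.
ρ = 1 × 259.8 / (6.022 × 10²³ × 9.544 × 10^-23) = 4.520 g/cm³.

4.52 g/cm³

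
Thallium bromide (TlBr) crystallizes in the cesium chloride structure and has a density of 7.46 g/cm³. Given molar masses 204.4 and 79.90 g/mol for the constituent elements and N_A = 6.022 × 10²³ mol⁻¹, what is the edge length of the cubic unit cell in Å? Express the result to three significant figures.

M(TlBr) = 284.3 g/mol; Z = 1 formula unit per cell.
a³ = Z·M/(N_A·ρ) = 1 × 284.3 / (6.022 × 10²³ × 7.46) = 6.328 × 10^-23 cm³, so a = 3.985 × 10^-8 cm = 3.99 Å.

3.99 Å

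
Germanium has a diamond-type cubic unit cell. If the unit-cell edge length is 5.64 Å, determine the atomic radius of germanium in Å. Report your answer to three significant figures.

In a diamond cubic lattice, nearest neighbors lie along the body diagonal with √3·a = 8r.
r = √3·a/8 = 1.7321 × 5.64 / 8 = 1.22 Å.

1.22 Å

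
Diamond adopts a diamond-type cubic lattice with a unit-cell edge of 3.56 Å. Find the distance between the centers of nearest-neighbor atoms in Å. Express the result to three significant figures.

1.54 Å

In a diamond cubic structure, nearest neighbors lie along the body diagonal with √3·a = 8r; the nearest-neighbor distance equals 2r = 0.4330·a.
d = 0.4330 × 3.56 = 1.54 Å.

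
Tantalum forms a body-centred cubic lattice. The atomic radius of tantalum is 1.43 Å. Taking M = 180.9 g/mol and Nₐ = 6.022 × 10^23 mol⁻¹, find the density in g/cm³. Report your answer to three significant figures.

In a BCC lattice, atoms touch along the body diagonal, so √3·a = 4r, giving a = 3.302 Å = 3.302 × 10^-8 cm.
With Z = 2, ρ = Z·M/(N_A·a³) = 2 × 180.9 / (6.022 × 10²³ × 3.602 × 10^-23) = 16.68 g/cm³.

16.7 g/cm³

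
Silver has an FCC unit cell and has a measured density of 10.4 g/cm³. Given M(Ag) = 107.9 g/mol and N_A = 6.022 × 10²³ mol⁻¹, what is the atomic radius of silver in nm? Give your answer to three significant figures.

0.145 nm

For an FCC cell (Z = 4), a³ = Z·M/(N_A·ρ) = 4 × 107.9 / (6.022 × 10²³ × 10.40) = 6.891 × 10^-23 cm³, so a = 4.100 × 10^-8 cm = 0.4100 nm.
Atoms touch along the face diagonal, so √2·a = 4r, so r = 0.3536 × a = 0.145 nm.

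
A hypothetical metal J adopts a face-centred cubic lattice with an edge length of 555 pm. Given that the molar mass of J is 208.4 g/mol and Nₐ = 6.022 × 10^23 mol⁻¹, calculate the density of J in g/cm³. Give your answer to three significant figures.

8.10 g/cm³

An FCC unit cell contains Z = 4 atoms.
Cell volume: a³ = (555 pm)³ = (5.550 × 10^-8 cm)³ = 1.710 × 10^-22 cm³.
ρ = Z·M/(N_A·a³) = 4 × 208.4 / (6.022 × 10²³ × 1.710 × 10^-22) = 8.097 g/cm³.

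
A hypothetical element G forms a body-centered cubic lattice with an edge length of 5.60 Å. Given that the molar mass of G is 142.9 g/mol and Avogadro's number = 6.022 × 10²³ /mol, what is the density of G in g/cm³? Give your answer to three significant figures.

2.70 g/cm³

A BCC unit cell contains Z = 2 atoms.
Cell volume: a³ = (5.60 Å)³ = (5.600 × 10^-8 cm)³ = 1.756 × 10^-22 cm³.
ρ = Z·M/(N_A·a³) = 2 × 142.9 / (6.022 × 10²³ × 1.756 × 10^-22) = 2.702 g/cm³.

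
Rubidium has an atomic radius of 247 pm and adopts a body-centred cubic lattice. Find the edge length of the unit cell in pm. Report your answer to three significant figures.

570 pm

In a BCC lattice, atoms touch along the body diagonal, so √3·a = 4r.
a = 4r/√3 = 4 × 247 / 1.7321 = 570 pm.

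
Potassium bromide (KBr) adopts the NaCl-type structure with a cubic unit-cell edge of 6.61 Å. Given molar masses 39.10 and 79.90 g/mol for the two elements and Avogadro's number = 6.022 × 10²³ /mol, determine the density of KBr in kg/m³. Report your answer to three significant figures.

The NaCl-type structure contains Z = 4 formula units per cell; M(KBr) = 39.10 + 79.90 = 119.0 g/mol.
a³ = (6.610 × 10^-8 cm)³ = 2.888 × 10^-22 cm³.
ρ = 4 × 119.0 / (6.022 × 10²³ × 2.888 × 10^-22) = 2.737 g/cm³ = 2740 kg/m³.

2740 kg/m³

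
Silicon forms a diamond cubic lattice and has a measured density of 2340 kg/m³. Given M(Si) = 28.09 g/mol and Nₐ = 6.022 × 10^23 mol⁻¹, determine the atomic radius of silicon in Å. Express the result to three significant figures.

1.17 Å

For a diamond cubic cell (Z = 8), a³ = Z·M/(N_A·ρ) = 8 × 28.09 / (6.022 × 10²³ × 2.340) = 1.595 × 10^-22 cm³, so a = 5.423 × 10^-8 cm = 5.423 Å.
Nearest neighbors lie along the body diagonal with √3·a = 8r, so r = 0.2165 × a = 1.17 Å.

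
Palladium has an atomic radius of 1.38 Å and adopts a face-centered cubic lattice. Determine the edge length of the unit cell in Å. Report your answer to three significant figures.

In an FCC lattice, atoms touch along the face diagonal, so √2·a = 4r.
a = 4r/√2 = 4 × 1.38 / 1.4142 = 3.90 Å.

3.90 Å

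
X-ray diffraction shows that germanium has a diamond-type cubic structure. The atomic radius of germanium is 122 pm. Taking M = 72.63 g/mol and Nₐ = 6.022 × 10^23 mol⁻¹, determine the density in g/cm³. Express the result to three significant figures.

In a diamond cubic lattice, nearest neighbors lie along the body diagonal with √3·a = 8r, giving a = 563.5 pm = 5.635 × 10^-8 cm.
With Z = 8, ρ = Z·M/(N_A·a³) = 8 × 72.63 / (6.022 × 10²³ × 1.789 × 10^-22) = 5.393 g/cm³.

5.39 g/cm³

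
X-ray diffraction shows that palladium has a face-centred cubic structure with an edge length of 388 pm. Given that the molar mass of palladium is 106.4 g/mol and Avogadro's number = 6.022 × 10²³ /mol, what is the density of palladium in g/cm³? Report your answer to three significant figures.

12.1 g/cm³

An FCC unit cell contains Z = 4 atoms.
Cell volume: a³ = (388 pm)³ = (3.880 × 10^-8 cm)³ = 5.841 × 10^-23 cm³.
ρ = Z·M/(N_A·a³) = 4 × 106.4 / (6.022 × 10²³ × 5.841 × 10^-23) = 12.10 g/cm³.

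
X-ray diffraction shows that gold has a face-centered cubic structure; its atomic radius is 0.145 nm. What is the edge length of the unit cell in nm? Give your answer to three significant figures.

0.410 nm

In an FCC lattice, atoms touch along the face diagonal, so √2·a = 4r.
a = 4r/√2 = 4 × 0.145 / 1.4142 = 0.410 nm.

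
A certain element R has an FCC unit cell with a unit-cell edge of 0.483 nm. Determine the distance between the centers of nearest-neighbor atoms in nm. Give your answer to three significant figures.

In an FCC structure, atoms touch along the face diagonal, so √2·a = 4r; the nearest-neighbor distance equals 2r = 0.7071·a.
d = 0.7071 × 0.483 = 0.342 nm.

0.342 nm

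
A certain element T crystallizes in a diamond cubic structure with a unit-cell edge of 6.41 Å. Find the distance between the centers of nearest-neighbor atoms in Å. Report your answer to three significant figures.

In a diamond cubic structure, nearest neighbors lie along the body diagonal with √3·a = 8r; the nearest-neighbor distance equals 2r = 0.4330·a.
d = 0.4330 × 6.41 = 2.78 Å.

2.78 Å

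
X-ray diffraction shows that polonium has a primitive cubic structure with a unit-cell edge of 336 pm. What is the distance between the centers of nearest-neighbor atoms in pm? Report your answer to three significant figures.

In a simple cubic structure, atoms touch along the cell edge, so a = 2r; the nearest-neighbor distance equals 2r = 1.000·a.
d = 1.000 × 336 = 336 pm.

336 pm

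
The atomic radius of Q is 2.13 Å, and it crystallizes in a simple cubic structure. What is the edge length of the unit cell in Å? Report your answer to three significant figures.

In a simple cubic lattice, atoms touch along the cell edge, so a = 2r.
a = 2r = 2 × 2.13 = 4.26 Å.

4.26 Å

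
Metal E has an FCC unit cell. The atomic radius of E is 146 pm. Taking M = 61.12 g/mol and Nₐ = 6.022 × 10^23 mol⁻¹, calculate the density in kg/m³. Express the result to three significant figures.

In an FCC lattice, atoms touch along the face diagonal, so √2·a = 4r, giving a = 413.0 pm = 4.130 × 10^-8 cm.
With Z = 4, ρ = Z·M/(N_A·a³) = 4 × 61.12 / (6.022 × 10²³ × 7.042 × 10^-23) = 5.765 g/cm³ = 5770 kg/m³.

5770 kg/m³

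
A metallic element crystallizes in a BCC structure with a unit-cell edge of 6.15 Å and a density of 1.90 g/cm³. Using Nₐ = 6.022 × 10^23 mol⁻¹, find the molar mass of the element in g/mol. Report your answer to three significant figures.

133 g/mol

A BCC cell has Z = 2 atoms; a = 6.150 × 10^-8 cm.
M = ρ·N_A·a³/Z = 1.90 × 6.022 × 10²³ × 2.326 × 10^-22 / 2 = 133 g/mol.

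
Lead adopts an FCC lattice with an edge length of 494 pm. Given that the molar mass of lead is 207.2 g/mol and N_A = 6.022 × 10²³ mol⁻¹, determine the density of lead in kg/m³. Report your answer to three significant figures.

11400 kg/m³

An FCC unit cell contains Z = 4 atoms.
Cell volume: a³ = (494 pm)³ = (4.940 × 10^-8 cm)³ = 1.206 × 10^-22 cm³.
ρ = Z·M/(N_A·a³) = 4 × 207.2 / (6.022 × 10²³ × 1.206 × 10^-22) = 11.42 g/cm³ = 11400 kg/m³.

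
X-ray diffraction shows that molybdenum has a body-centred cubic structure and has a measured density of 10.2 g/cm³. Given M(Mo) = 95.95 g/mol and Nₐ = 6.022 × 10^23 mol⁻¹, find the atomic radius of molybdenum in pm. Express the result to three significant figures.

136 pm

For a BCC cell (Z = 2), a³ = Z·M/(N_A·ρ) = 2 × 95.95 / (6.022 × 10²³ × 10.20) = 3.124 × 10^-23 cm³, so a = 3.150 × 10^-8 cm = 315.0 pm.
Atoms touch along the body diagonal, so √3·a = 4r, so r = 0.4330 × a = 136 pm.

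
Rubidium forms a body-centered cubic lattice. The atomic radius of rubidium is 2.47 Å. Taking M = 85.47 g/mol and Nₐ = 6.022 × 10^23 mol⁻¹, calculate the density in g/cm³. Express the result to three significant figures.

1.53 g/cm³

In a BCC lattice, atoms touch along the body diagonal, so √3·a = 4r, giving a = 5.704 Å = 5.704 × 10^-8 cm.
With Z = 2, ρ = Z·M/(N_A·a³) = 2 × 85.47 / (6.022 × 10²³ × 1.856 × 10^-22) = 1.529 g/cm³.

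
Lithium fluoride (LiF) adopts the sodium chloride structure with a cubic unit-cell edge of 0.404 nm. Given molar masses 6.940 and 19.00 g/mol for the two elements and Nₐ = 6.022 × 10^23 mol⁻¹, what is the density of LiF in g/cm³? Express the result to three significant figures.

2.61 g/cm³

The sodium chloride structure contains Z = 4 formula units per cell; M(LiF) = 6.940 + 19.00 = 25.94 g/mol.
a³ = (4.040 × 10^-8 cm)³ = 6.594 × 10^-23 cm³.
ρ = 4 × 25.94 / (6.022 × 10²³ × 6.594 × 10^-23) = 2.613 g/cm³.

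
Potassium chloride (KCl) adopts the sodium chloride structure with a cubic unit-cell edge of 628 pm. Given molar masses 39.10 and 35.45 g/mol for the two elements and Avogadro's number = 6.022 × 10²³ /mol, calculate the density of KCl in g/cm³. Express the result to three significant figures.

The sodium chloride structure contains Z = 4 formula units per cell; M(KCl) = 39.10 + 35.45 = 74.55 g/mol.
a³ = (6.280 × 10^-8 cm)³ = 2.477 × 10^-22 cm³.
ρ = 4 × 74.55 / (6.022 × 10²³ × 2.477 × 10^-22) = 1.999 g/cm³.

2.00 g/cm³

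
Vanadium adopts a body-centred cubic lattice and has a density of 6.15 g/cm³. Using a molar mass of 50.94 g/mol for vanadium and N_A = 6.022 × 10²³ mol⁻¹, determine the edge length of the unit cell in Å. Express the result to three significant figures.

With Z = 2 atoms per BCC cell, a³ = Z·M/(N_A·ρ) = 2 × 50.94 / (6.022 × 10²³ × 6.150 g/cm³) = 2.751 × 10^-23 cm³.
a = (2.751 × 10^-23)^(1/3) = 3.019 × 10^-8 cm = 3.02 Å.

3.02 Å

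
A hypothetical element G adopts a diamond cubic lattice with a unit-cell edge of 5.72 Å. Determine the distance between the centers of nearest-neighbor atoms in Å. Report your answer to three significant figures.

In a diamond cubic structure, nearest neighbors lie along the body diagonal with √3·a = 8r; the nearest-neighbor distance equals 2r = 0.4330·a.
d = 0.4330 × 5.72 = 2.48 Å.

2.48 Å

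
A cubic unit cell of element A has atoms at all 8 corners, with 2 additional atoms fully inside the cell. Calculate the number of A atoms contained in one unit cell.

3

Corner atoms are shared by 8 cells (1/8 each), interior atoms are unshared.
Net atoms = 8 × 1/8 + 2 = 1 + 2 = 3.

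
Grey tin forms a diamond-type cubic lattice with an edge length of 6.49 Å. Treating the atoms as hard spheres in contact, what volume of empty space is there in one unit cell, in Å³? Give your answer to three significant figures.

In a diamond cubic lattice nearest neighbors lie along the body diagonal with √3·a = 8r, so r = 0.2165a = 1.405 Å.
V_cell = a³ = 273.4 Å³; V_atoms = 8 × (4/3)πr³ = 92.97 Å³.
Empty space = 273.4 − 92.97 = 180 Å³.

180 Å³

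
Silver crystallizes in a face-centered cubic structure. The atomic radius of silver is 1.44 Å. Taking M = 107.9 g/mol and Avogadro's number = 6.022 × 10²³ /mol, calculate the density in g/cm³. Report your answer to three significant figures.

In an FCC lattice, atoms touch along the face diagonal, so √2·a = 4r, giving a = 4.073 Å = 4.073 × 10^-8 cm.
With Z = 4, ρ = Z·M/(N_A·a³) = 4 × 107.9 / (6.022 × 10²³ × 6.757 × 10^-23) = 10.61 g/cm³.

10.6 g/cm³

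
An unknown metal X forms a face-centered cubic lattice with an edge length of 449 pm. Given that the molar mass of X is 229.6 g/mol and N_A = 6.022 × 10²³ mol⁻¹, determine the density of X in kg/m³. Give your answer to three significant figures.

16800 kg/m³

An FCC unit cell contains Z = 4 atoms.
Cell volume: a³ = (449 pm)³ = (4.490 × 10^-8 cm)³ = 9.052 × 10^-23 cm³.
ρ = Z·M/(N_A·a³) = 4 × 229.6 / (6.022 × 10²³ × 9.052 × 10^-23) = 16.85 g/cm³ = 16800 kg/m³.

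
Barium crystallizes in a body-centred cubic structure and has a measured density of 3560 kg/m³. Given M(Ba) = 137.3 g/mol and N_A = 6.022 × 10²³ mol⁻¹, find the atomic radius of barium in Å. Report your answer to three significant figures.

For a BCC cell (Z = 2), a³ = Z·M/(N_A·ρ) = 2 × 137.3 / (6.022 × 10²³ × 3.560) = 1.281 × 10^-22 cm³, so a = 5.041 × 10^-8 cm = 5.041 Å.
Atoms touch along the body diagonal, so √3·a = 4r, so r = 0.4330 × a = 2.18 Å.

2.18 Å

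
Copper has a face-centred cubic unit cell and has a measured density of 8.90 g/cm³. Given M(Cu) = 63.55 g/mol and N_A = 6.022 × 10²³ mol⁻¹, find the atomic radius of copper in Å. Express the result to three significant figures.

For an FCC cell (Z = 4), a³ = Z·M/(N_A·ρ) = 4 × 63.55 / (6.022 × 10²³ × 8.900) = 4.743 × 10^-23 cm³, so a = 3.620 × 10^-8 cm = 3.620 Å.
Atoms touch along the face diagonal, so √2·a = 4r, so r = 0.3536 × a = 1.28 Å.

1.28 Å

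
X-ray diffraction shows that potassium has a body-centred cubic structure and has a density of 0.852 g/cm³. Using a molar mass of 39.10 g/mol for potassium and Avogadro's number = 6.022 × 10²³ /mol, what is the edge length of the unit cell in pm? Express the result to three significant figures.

534 pm

With Z = 2 atoms per BCC cell, a³ = Z·M/(N_A·ρ) = 2 × 39.10 / (6.022 × 10²³ × 0.8520 g/cm³) = 1.524 × 10^-22 cm³.
a = (1.524 × 10^-22)^(1/3) = 5.342 × 10^-8 cm = 534 pm.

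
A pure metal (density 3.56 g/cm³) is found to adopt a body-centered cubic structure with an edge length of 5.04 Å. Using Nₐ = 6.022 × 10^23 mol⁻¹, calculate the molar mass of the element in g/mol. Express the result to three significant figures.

A BCC cell has Z = 2 atoms; a = 5.040 × 10^-8 cm.
M = ρ·N_A·a³/Z = 3.56 × 6.022 × 10²³ × 1.280 × 10^-22 / 2 = 137 g/mol.

137 g/mol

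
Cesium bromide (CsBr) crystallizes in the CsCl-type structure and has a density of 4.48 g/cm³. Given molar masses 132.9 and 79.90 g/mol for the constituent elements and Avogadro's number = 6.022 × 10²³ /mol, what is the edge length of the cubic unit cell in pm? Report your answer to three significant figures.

M(CsBr) = 212.8 g/mol; Z = 1 formula unit per cell.
a³ = Z·M/(N_A·ρ) = 1 × 212.8 / (6.022 × 10²³ × 4.48) = 7.888 × 10^-23 cm³, so a = 4.289 × 10^-8 cm = 429 pm.

429 pm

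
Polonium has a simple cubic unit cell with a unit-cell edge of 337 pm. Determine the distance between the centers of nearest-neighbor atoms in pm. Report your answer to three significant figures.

337 pm

In a simple cubic structure, atoms touch along the cell edge, so a = 2r; the nearest-neighbor distance equals 2r = 1.000·a.
d = 1.000 × 337 = 337 pm.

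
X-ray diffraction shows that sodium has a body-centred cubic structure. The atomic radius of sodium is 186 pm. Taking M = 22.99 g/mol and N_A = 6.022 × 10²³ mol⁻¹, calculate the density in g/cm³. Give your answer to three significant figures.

In a BCC lattice, atoms touch along the body diagonal, so √3·a = 4r, giving a = 429.5 pm = 4.295 × 10^-8 cm.
With Z = 2, ρ = Z·M/(N_A·a³) = 2 × 22.99 / (6.022 × 10²³ × 7.926 × 10^-23) = 0.9634 g/cm³.

0.963 g/cm³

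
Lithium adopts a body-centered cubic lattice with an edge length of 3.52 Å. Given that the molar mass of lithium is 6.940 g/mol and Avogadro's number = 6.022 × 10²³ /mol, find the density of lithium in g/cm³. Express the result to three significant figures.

0.528 g/cm³

A BCC unit cell contains Z = 2 atoms.
Cell volume: a³ = (3.52 Å)³ = (3.520 × 10^-8 cm)³ = 4.361 × 10^-23 cm³.
ρ = Z·M/(N_A·a³) = 2 × 6.940 / (6.022 × 10²³ × 4.361 × 10^-23) = 0.5285 g/cm³.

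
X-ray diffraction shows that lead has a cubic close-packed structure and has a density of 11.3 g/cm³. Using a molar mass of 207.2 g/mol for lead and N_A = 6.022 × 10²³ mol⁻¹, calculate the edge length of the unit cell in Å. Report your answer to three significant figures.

With Z = 4 atoms per FCC cell, a³ = Z·M/(N_A·ρ) = 4 × 207.2 / (6.022 × 10²³ × 11.30 g/cm³) = 1.218 × 10^-22 cm³.
a = (1.218 × 10^-22)^(1/3) = 4.957 × 10^-8 cm = 4.96 Å.

4.96 Å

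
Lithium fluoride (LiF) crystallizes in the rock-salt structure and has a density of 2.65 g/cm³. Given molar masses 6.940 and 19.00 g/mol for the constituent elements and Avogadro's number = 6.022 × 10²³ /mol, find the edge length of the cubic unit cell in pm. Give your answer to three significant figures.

402 pm

M(LiF) = 25.94 g/mol; Z = 4 formula units per cell.
a³ = Z·M/(N_A·ρ) = 4 × 25.94 / (6.022 × 10²³ × 2.65) = 6.502 × 10^-23 cm³, so a = 4.021 × 10^-8 cm = 402 pm.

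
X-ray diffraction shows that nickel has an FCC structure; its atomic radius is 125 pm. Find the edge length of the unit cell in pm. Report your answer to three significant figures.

354 pm

In an FCC lattice, atoms touch along the face diagonal, so √2·a = 4r.
a = 4r/√2 = 4 × 125 / 1.4142 = 354 pm.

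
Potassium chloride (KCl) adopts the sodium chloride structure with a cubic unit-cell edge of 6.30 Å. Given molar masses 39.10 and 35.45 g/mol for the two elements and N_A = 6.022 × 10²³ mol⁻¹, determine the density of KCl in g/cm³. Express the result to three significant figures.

1.98 g/cm³

The sodium chloride structure contains Z = 4 formula units per cell; M(KCl) = 39.10 + 35.45 = 74.55 g/mol.
a³ = (6.300 × 10^-8 cm)³ = 2.500 × 10^-22 cm³.
ρ = 4 × 74.55 / (6.022 × 10²³ × 2.500 × 10^-22) = 1.980 g/cm³.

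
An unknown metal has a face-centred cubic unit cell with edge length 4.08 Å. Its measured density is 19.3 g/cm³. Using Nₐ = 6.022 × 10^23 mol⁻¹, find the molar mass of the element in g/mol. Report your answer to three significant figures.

An FCC cell has Z = 4 atoms; a = 4.080 × 10^-8 cm.
M = ρ·N_A·a³/Z = 19.3 × 6.022 × 10²³ × 6.792 × 10^-23 / 4 = 197 g/mol.

197 g/mol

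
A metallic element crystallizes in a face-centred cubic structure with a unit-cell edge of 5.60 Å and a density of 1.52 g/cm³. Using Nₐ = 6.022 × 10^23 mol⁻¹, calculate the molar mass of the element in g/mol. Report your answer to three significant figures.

An FCC cell has Z = 4 atoms; a = 5.600 × 10^-8 cm.
M = ρ·N_A·a³/Z = 1.52 × 6.022 × 10²³ × 1.756 × 10^-22 / 4 = 40.2 g/mol.

40.2 g/mol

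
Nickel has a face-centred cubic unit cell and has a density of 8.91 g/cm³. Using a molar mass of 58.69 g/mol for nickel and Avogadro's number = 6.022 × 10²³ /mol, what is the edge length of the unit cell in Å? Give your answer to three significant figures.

With Z = 4 atoms per FCC cell, a³ = Z·M/(N_A·ρ) = 4 × 58.69 / (6.022 × 10²³ × 8.910 g/cm³) = 4.375 × 10^-23 cm³.
a = (4.375 × 10^-23)^(1/3) = 3.524 × 10^-8 cm = 3.52 Å.

3.52 Å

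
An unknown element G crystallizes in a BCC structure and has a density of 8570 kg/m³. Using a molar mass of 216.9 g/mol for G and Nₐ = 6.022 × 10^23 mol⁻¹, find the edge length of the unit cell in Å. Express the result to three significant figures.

4.38 Å

With Z = 2 atoms per BCC cell, a³ = Z·M/(N_A·ρ) = 2 × 216.9 / (6.022 × 10²³ × 8.570 g/cm³) = 8.406 × 10^-23 cm³.
a = (8.406 × 10^-23)^(1/3) = 4.380 × 10^-8 cm = 4.38 Å.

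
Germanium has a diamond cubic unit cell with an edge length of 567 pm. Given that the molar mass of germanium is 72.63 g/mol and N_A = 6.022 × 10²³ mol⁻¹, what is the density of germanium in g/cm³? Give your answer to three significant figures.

5.29 g/cm³

A diamond cubic unit cell contains Z = 8 atoms.
Cell volume: a³ = (567 pm)³ = (5.670 × 10^-8 cm)³ = 1.823 × 10^-22 cm³.
ρ = Z·M/(N_A·a³) = 8 × 72.63 / (6.022 × 10²³ × 1.823 × 10^-22) = 5.293 g/cm³.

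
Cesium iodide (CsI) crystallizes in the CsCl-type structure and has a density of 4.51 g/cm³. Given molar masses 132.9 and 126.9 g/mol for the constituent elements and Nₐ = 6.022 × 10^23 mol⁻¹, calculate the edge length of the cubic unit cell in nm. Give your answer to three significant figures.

M(CsI) = 259.8 g/mol; Z = 1 formula unit per cell.
a³ = Z·M/(N_A·ρ) = 1 × 259.8 / (6.022 × 10²³ × 4.51) = 9.566 × 10^-23 cm³, so a = 4.573 × 10^-8 cm = 0.457 nm.

0.457 nm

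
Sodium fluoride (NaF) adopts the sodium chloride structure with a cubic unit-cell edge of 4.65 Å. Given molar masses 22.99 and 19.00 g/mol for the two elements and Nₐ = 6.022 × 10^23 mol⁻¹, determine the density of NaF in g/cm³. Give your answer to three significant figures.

The sodium chloride structure contains Z = 4 formula units per cell; M(NaF) = 22.99 + 19.00 = 41.99 g/mol.
a³ = (4.650 × 10^-8 cm)³ = 1.005 × 10^-22 cm³.
ρ = 4 × 41.99 / (6.022 × 10²³ × 1.005 × 10^-22) = 2.774 g/cm³.

2.77 g/cm³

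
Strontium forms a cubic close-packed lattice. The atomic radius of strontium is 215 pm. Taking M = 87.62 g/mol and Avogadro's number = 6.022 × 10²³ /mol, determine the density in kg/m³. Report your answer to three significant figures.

In an FCC lattice, atoms touch along the face diagonal, so √2·a = 4r, giving a = 608.1 pm = 6.081 × 10^-8 cm.
With Z = 4, ρ = Z·M/(N_A·a³) = 4 × 87.62 / (6.022 × 10²³ × 2.249 × 10^-22) = 2.588 g/cm³ = 2590 kg/m³.

2590 kg/m³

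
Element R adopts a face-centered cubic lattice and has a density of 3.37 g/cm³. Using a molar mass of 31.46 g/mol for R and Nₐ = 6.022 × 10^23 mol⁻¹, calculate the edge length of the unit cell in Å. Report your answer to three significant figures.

3.96 Å

With Z = 4 atoms per FCC cell, a³ = Z·M/(N_A·ρ) = 4 × 31.46 / (6.022 × 10²³ × 3.370 g/cm³) = 6.201 × 10^-23 cm³.
a = (6.201 × 10^-23)^(1/3) = 3.958 × 10^-8 cm = 3.96 Å.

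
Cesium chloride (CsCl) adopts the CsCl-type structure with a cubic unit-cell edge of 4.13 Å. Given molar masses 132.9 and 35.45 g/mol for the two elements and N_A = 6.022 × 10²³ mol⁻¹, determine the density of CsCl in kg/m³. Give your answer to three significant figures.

3970 kg/m³

The CsCl-type structure contains Z = 1 formula unit per cell; M(CsCl) = 132.9 + 35.45 = 168.35 g/mol.
a³ = (4.130 × 10^-8 cm)³ = 7.044 × 10^-23 cm³.
ρ = 1 × 168.35 / (6.022 × 10²³ × 7.044 × 10^-23) = 3.968 g/cm³ = 3970 kg/m³.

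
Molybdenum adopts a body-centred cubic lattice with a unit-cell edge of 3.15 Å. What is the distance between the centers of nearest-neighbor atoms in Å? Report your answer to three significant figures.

In a BCC structure, atoms touch along the body diagonal, so √3·a = 4r; the nearest-neighbor distance equals 2r = 0.8660·a.
d = 0.8660 × 3.15 = 2.73 Å.

2.73 Å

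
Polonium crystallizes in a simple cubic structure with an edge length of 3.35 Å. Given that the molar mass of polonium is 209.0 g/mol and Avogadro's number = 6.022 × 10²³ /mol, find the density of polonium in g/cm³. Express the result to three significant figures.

A simple cubic unit cell contains Z = 1 atom.
Cell volume: a³ = (3.35 Å)³ = (3.350 × 10^-8 cm)³ = 3.760 × 10^-23 cm³.
ρ = Z·M/(N_A·a³) = 1 × 209.0 / (6.022 × 10²³ × 3.760 × 10^-23) = 9.231 g/cm³.

9.23 g/cm³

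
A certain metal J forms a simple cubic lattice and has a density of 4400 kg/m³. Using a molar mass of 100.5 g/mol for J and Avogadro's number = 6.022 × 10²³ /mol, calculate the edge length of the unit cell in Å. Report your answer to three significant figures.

3.36 Å

With Z = 1 atom per simple cubic cell, a³ = Z·M/(N_A·ρ) = 1 × 100.5 / (6.022 × 10²³ × 4.400 g/cm³) = 3.793 × 10^-23 cm³.
a = (3.793 × 10^-23)^(1/3) = 3.360 × 10^-8 cm = 3.36 Å.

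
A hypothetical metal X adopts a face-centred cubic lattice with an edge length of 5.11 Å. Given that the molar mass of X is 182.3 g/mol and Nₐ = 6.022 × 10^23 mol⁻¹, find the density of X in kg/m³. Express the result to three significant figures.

9070 kg/m³

An FCC unit cell contains Z = 4 atoms.
Cell volume: a³ = (5.11 Å)³ = (5.110 × 10^-8 cm)³ = 1.334 × 10^-22 cm³.
ρ = Z·M/(N_A·a³) = 4 × 182.3 / (6.022 × 10²³ × 1.334 × 10^-22) = 9.075 g/cm³ = 9070 kg/m³.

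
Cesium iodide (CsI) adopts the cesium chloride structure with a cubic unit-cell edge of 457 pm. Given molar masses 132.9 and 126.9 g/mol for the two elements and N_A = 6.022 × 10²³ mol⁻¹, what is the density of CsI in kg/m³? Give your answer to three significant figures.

The cesium chloride structure contains Z = 1 formula unit per cell; M(CsI) = 132.9 + 126.9 = 259.8 g/mol.
a³ = (4.570 × 10^-8 cm)³ = 9.544 × 10^-23 cm³.
ρ = 1 × 259.8 / (6.022 × 10²³ × 9.544 × 10^-23) = 4.520 g/cm³ = 4520 kg/m³.

4520 kg/m³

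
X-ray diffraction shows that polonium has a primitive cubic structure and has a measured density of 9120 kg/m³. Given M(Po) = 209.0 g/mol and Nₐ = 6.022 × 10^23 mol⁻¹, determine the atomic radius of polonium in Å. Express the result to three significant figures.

1.68 Å

For a simple cubic cell (Z = 1), a³ = Z·M/(N_A·ρ) = 1 × 209.0 / (6.022 × 10²³ × 9.120) = 3.805 × 10^-23 cm³, so a = 3.364 × 10^-8 cm = 3.364 Å.
Atoms touch along the cell edge, so a = 2r, so r = 0.5000 × a = 1.68 Å.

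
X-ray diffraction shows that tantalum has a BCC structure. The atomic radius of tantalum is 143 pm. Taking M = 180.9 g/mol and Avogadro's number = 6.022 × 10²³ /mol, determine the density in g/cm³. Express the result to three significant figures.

In a BCC lattice, atoms touch along the body diagonal, so √3·a = 4r, giving a = 330.2 pm = 3.302 × 10^-8 cm.
With Z = 2, ρ = Z·M/(N_A·a³) = 2 × 180.9 / (6.022 × 10²³ × 3.602 × 10^-23) = 16.68 g/cm³.

16.7 g/cm³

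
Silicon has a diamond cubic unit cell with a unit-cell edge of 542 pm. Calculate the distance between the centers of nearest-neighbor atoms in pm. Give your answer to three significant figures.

In a diamond cubic structure, nearest neighbors lie along the body diagonal with √3·a = 8r; the nearest-neighbor distance equals 2r = 0.4330·a.
d = 0.4330 × 542 = 235 pm.

235 pm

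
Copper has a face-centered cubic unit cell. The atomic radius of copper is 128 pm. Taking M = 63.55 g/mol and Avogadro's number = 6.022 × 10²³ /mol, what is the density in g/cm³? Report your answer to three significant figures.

In an FCC lattice, atoms touch along the face diagonal, so √2·a = 4r, giving a = 362.0 pm = 3.620 × 10^-8 cm.
With Z = 4, ρ = Z·M/(N_A·a³) = 4 × 63.55 / (6.022 × 10²³ × 4.745 × 10^-23) = 8.895 g/cm³.

8.90 g/cm³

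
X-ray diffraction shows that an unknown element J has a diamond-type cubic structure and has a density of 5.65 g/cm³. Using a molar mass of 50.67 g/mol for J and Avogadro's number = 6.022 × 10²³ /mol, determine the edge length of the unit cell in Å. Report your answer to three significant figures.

4.92 Å

With Z = 8 atoms per diamond cubic cell, a³ = Z·M/(N_A·ρ) = 8 × 50.67 / (6.022 × 10²³ × 5.650 g/cm³) = 1.191 × 10^-22 cm³.
a = (1.191 × 10^-22)^(1/3) = 4.921 × 10^-8 cm = 4.92 Å.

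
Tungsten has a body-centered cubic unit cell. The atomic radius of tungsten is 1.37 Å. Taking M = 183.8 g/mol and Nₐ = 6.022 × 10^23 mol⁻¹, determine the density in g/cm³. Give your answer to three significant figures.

19.3 g/cm³

In a BCC lattice, atoms touch along the body diagonal, so √3·a = 4r, giving a = 3.164 Å = 3.164 × 10^-8 cm.
With Z = 2, ρ = Z·M/(N_A·a³) = 2 × 183.8 / (6.022 × 10²³ × 3.167 × 10^-23) = 19.27 g/cm³.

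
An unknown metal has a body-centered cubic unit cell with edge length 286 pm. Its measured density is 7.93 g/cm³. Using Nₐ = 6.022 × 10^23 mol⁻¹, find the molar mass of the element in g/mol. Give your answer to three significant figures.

55.9 g/mol

A BCC cell has Z = 2 atoms; a = 2.860 × 10^-8 cm.
M = ρ·N_A·a³/Z = 7.93 × 6.022 × 10²³ × 2.339 × 10^-23 / 2 = 55.9 g/mol.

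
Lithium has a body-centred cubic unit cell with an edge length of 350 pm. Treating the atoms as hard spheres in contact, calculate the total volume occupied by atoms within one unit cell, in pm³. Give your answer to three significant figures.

2.92 × 10^7 pm³

In a BCC lattice atoms touch along the body diagonal, so √3·a = 4r, so r = 0.4330a = 151.6 pm.
V_atoms = Z × (4/3)πr³ = 2 × (4/3)π × (151.6)³ = 2.92 × 10^7 pm³.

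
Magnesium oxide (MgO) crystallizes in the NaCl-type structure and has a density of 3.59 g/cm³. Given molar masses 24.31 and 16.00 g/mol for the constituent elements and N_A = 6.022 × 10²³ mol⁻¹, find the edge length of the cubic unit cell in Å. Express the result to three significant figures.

4.21 Å

M(MgO) = 40.31 g/mol; Z = 4 formula units per cell.
a³ = Z·M/(N_A·ρ) = 4 × 40.31 / (6.022 × 10²³ × 3.59) = 7.458 × 10^-23 cm³, so a = 4.209 × 10^-8 cm = 4.21 Å.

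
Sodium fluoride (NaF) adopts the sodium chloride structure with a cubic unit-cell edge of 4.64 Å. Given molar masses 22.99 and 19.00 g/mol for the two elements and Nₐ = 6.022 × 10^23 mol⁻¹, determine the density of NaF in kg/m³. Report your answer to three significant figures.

2790 kg/m³

The sodium chloride structure contains Z = 4 formula units per cell; M(NaF) = 22.99 + 19.00 = 41.99 g/mol.
a³ = (4.640 × 10^-8 cm)³ = 9.990 × 10^-23 cm³.
ρ = 4 × 41.99 / (6.022 × 10²³ × 9.990 × 10^-23) = 2.792 g/cm³ = 2790 kg/m³.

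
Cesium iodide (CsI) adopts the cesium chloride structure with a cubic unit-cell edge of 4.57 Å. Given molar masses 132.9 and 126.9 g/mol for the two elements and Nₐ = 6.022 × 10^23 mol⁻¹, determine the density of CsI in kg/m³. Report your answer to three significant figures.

The cesium chloride structure contains Z = 1 formula unit per cell; M(CsI) = 132.9 + 126.9 = 259.8 g/mol.
a³ = (4.570 × 10^-8 cm)³ = 9.544 × 10^-23 cm³.
ρ = 1 × 259.8 / (6.022 × 10²³ × 9.544 × 10^-23) = 4.520 g/cm³ = 4520 kg/m³.

4520 kg/m³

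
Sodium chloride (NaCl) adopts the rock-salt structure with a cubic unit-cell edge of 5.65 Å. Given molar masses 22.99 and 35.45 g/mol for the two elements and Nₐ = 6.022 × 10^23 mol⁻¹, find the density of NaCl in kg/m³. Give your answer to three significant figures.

The rock-salt structure contains Z = 4 formula units per cell; M(NaCl) = 22.99 + 35.45 = 58.44 g/mol.
a³ = (5.650 × 10^-8 cm)³ = 1.804 × 10^-22 cm³.
ρ = 4 × 58.44 / (6.022 × 10²³ × 1.804 × 10^-22) = 2.152 g/cm³ = 2150 kg/m³.

2150 kg/m³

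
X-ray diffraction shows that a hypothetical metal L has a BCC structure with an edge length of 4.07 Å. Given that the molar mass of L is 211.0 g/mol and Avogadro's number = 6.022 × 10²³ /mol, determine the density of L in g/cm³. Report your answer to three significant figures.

A BCC unit cell contains Z = 2 atoms.
Cell volume: a³ = (4.07 Å)³ = (4.070 × 10^-8 cm)³ = 6.742 × 10^-23 cm³.
ρ = Z·M/(N_A·a³) = 2 × 211.0 / (6.022 × 10²³ × 6.742 × 10^-23) = 10.39 g/cm³.

10.4 g/cm³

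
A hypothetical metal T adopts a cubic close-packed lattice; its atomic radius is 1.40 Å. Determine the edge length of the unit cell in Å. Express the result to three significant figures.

In an FCC lattice, atoms touch along the face diagonal, so √2·a = 4r.
a = 4r/√2 = 4 × 1.40 / 1.4142 = 3.96 Å.

3.96 Å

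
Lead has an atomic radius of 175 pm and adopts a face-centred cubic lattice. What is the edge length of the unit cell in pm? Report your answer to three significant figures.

In an FCC lattice, atoms touch along the face diagonal, so √2·a = 4r.
a = 4r/√2 = 4 × 175 / 1.4142 = 495 pm.

495 pm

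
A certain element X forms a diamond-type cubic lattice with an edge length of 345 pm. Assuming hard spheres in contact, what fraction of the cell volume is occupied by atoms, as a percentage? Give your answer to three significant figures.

In a diamond cubic lattice nearest neighbors lie along the body diagonal with √3·a = 8r, so r = 0.2165a = 74.69 pm.
Packing fraction = Z·(4/3)πr³ / a³ = 8 × (4/3)π × (74.69)³ / (345)³ = 0.3401 = 34.0%.

34.0%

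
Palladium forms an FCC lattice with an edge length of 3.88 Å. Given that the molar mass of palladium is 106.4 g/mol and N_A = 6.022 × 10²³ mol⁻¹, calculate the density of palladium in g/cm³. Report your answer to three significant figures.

12.1 g/cm³

An FCC unit cell contains Z = 4 atoms.
Cell volume: a³ = (3.88 Å)³ = (3.880 × 10^-8 cm)³ = 5.841 × 10^-23 cm³.
ρ = Z·M/(N_A·a³) = 4 × 106.4 / (6.022 × 10²³ × 5.841 × 10^-23) = 12.10 g/cm³.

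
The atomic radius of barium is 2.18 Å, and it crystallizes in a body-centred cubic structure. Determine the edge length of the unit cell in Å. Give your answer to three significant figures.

In a BCC lattice, atoms touch along the body diagonal, so √3·a = 4r.
a = 4r/√3 = 4 × 2.18 / 1.7321 = 5.03 Å.

5.03 Å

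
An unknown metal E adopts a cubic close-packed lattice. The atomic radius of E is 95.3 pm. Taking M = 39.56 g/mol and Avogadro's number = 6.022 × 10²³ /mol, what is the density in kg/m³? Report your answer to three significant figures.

In an FCC lattice, atoms touch along the face diagonal, so √2·a = 4r, giving a = 269.5 pm = 2.695 × 10^-8 cm.
With Z = 4, ρ = Z·M/(N_A·a³) = 4 × 39.56 / (6.022 × 10²³ × 1.958 × 10^-23) = 13.42 g/cm³ = 13400 kg/m³.

13400 kg/m³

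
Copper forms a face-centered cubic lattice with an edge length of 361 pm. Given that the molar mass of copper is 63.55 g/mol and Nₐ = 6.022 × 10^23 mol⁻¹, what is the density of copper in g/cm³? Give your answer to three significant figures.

8.97 g/cm³

An FCC unit cell contains Z = 4 atoms.
Cell volume: a³ = (361 pm)³ = (3.610 × 10^-8 cm)³ = 4.705 × 10^-23 cm³.
ρ = Z·M/(N_A·a³) = 4 × 63.55 / (6.022 × 10²³ × 4.705 × 10^-23) = 8.972 g/cm³.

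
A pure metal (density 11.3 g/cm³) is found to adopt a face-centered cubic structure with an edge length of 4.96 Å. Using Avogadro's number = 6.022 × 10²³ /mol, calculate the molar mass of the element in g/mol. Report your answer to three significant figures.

An FCC cell has Z = 4 atoms; a = 4.960 × 10^-8 cm.
M = ρ·N_A·a³/Z = 11.3 × 6.022 × 10²³ × 1.220 × 10^-22 / 4 = 208 g/mol.

208 g/mol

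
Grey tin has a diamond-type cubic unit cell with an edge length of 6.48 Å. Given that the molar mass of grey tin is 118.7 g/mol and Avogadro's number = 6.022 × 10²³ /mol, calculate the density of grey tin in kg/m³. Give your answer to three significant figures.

5800 kg/m³

A diamond cubic unit cell contains Z = 8 atoms.
Cell volume: a³ = (6.48 Å)³ = (6.480 × 10^-8 cm)³ = 2.721 × 10^-22 cm³.
ρ = Z·M/(N_A·a³) = 8 × 118.7 / (6.022 × 10²³ × 2.721 × 10^-22) = 5.795 g/cm³ = 5800 kg/m³.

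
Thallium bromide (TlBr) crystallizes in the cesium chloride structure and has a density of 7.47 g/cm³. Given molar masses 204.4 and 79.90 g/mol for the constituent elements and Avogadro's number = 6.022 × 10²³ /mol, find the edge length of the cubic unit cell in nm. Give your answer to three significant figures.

0.398 nm

M(TlBr) = 284.3 g/mol; Z = 1 formula unit per cell.
a³ = Z·M/(N_A·ρ) = 1 × 284.3 / (6.022 × 10²³ × 7.47) = 6.320 × 10^-23 cm³, so a = 3.983 × 10^-8 cm = 0.398 nm.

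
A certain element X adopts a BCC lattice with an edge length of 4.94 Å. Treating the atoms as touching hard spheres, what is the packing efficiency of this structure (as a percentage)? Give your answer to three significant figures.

68.0%

In a BCC lattice atoms touch along the body diagonal, so √3·a = 4r, so r = 0.4330a = 2.139 Å.
Packing fraction = Z·(4/3)πr³ / a³ = 2 × (4/3)π × (2.139)³ / (4.94)³ = 0.6802 = 68.0%.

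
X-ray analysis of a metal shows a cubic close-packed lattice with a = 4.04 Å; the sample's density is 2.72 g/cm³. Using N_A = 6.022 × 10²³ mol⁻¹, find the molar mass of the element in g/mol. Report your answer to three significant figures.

27.0 g/mol

An FCC cell has Z = 4 atoms; a = 4.040 × 10^-8 cm.
M = ρ·N_A·a³/Z = 2.72 × 6.022 × 10²³ × 6.594 × 10^-23 / 4 = 27.0 g/mol.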